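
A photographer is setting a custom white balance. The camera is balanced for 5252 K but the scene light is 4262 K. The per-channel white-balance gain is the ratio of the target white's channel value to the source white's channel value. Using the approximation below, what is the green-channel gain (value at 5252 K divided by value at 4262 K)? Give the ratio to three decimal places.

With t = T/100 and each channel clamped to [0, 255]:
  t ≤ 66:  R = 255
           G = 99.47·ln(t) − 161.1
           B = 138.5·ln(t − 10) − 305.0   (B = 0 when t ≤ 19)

1.098

At 4262 K (t = 42.62):
  G = 99.47·ln 42.62 − 161.1 = 99.47·3.7523 − 161.1 = 212.144.
At 5252 K (t = 52.52):
  G = 99.47·ln 52.52 − 161.1 = 99.47·3.9612 − 161.1 = 232.920.
Gain = 232.920 / 212.144 = 1.0979 → 1.098.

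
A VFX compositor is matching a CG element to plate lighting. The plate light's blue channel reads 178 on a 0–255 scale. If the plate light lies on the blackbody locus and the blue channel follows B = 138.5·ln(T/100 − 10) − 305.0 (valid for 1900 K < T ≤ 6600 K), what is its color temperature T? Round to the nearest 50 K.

4250 K

ln(t − 10) = (178 + 305.0) / 138.5 = 3.4874.
t − 10 = e^3.4874 = 32.700, so t = 42.700.
T = 100·t = 4270 K → 4250 K to the nearest 50 K.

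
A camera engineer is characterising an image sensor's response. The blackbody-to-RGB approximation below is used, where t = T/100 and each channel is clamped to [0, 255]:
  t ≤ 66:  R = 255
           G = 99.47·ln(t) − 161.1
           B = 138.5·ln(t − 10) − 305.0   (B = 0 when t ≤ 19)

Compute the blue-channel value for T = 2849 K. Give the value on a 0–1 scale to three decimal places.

0.388

t = 2849/100 = 28.49; the t ≤ 66 branch applies.
B = 138.5·ln(28.49 − 10) − 305.0 = 138.5·ln 18.49 − 305.0 = 138.5·2.9172 − 305.0 = 99.036.
On a 0–1 scale: 99.036/255 = 0.3884 → 0.388.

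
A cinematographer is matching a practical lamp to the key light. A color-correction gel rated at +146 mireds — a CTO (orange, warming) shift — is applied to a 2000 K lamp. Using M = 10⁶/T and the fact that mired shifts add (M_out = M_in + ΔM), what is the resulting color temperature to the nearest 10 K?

1550 K

M_in = 10⁶/2000 = 500.00 mireds.
M_out = 500.00 + (+146) = 646.00 mireds.
T_out = 10⁶/646.00 = 1548.0 K → 1550 K.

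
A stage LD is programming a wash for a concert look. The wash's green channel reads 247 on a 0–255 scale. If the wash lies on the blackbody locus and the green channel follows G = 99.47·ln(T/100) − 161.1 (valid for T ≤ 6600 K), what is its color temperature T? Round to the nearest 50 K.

ln t = (247 + 161.1) / 99.47 = 4.1027.
t = e^4.1027 = 60.506.
T = 100·t = 6051 K → 6050 K to the nearest 50 K.

6050 K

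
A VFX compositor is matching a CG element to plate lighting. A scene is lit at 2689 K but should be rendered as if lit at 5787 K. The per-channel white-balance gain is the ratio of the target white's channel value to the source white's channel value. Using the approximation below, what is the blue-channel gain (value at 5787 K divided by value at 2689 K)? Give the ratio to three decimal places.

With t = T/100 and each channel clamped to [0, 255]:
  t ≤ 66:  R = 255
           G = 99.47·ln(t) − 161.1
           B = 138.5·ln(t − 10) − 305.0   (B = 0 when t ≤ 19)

2.668

At 2689 K (t = 26.89):
  B = 138.5·ln(26.89 − 10) − 305.0 = 138.5·ln 16.89 − 305.0 = 138.5·2.8267 − 305.0 = 86.501.
At 5787 K (t = 57.87):
  B = 138.5·ln(57.87 − 10) − 305.0 = 138.5·ln 47.87 − 305.0 = 138.5·3.8685 − 305.0 = 230.786.
Gain = 230.786 / 86.501 = 2.6680 → 2.668.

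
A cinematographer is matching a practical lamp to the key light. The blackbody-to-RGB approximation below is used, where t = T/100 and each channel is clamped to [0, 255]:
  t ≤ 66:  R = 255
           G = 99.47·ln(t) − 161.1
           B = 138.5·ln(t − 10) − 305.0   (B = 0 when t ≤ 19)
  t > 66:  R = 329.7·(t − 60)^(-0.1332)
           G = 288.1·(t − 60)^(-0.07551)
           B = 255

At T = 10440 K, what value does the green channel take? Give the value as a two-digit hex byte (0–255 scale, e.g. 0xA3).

t = 10440/100 = 104.4; the t > 66 branch applies.
G = 288.1·(104.4 − 60)^(-0.07551) = 288.1·44.4^(-0.07551) = 288.1·0.75094 = 216.346.
Rounded: 216; in hex, 0xD8.

0xD8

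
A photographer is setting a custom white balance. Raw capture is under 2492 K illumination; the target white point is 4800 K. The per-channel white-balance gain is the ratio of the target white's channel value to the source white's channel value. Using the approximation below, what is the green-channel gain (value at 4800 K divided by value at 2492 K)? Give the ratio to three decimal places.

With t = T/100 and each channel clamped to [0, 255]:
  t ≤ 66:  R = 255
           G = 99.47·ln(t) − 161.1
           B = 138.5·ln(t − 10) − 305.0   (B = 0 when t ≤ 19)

1.411

At 2492 K (t = 24.92):
  G = 99.47·ln 24.92 − 161.1 = 99.47·3.2157 − 161.1 = 158.763.
At 4800 K (t = 48):
  G = 99.47·ln 48 − 161.1 = 99.47·3.8712 − 161.1 = 223.968.
Gain = 223.968 / 158.763 = 1.4107 → 1.411.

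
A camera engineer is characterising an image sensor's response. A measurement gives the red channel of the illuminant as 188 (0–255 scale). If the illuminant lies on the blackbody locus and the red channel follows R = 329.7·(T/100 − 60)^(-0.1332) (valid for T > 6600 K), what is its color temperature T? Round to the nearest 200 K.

12800 K

(t − 60)^(-0.1332) = 188/329.7 = 0.57022.
t − 60 = 0.57022^(1/-0.1332) = 0.57022^(-7.508) = 67.848, so t = 127.848.
T = 100·t = 12785 K → 12800 K to the nearest 200 K.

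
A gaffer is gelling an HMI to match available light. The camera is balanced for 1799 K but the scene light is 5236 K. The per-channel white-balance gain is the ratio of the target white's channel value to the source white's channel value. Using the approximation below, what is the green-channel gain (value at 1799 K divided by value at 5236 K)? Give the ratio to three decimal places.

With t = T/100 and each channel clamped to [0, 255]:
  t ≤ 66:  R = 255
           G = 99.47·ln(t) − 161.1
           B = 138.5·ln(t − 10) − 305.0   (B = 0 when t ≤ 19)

0.543

At 5236 K (t = 52.36):
  G = 99.47·ln 52.36 − 161.1 = 99.47·3.9581 − 161.1 = 232.616.
At 1799 K (t = 17.99):
  G = 99.47·ln 17.99 − 161.1 = 99.47·2.8898 − 161.1 = 126.350.
Gain = 126.350 / 232.616 = 0.5432 → 0.543.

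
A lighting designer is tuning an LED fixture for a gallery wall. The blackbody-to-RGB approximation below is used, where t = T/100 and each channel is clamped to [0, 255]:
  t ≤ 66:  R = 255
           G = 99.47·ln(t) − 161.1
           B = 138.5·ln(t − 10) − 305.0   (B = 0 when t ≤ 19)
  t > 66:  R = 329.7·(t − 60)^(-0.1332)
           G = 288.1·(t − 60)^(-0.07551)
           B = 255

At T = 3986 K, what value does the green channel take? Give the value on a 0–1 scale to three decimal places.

0.806

t = 3986/100 = 39.86; the t ≤ 66 branch applies.
G = 99.47·ln 39.86 − 161.1 = 99.47·3.6854 − 161.1 = 205.484.
On a 0–1 scale: 205.484/255 = 0.8058 → 0.806.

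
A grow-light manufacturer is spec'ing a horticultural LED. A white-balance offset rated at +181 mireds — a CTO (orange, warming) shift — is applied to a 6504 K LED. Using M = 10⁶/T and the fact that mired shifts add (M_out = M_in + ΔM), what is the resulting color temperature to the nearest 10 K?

M_in = 10⁶/6504 = 153.75 mireds.
M_out = 153.75 + (+181) = 334.75 mireds.
T_out = 10⁶/334.75 = 2987.3 K → 2990 K.

2990 K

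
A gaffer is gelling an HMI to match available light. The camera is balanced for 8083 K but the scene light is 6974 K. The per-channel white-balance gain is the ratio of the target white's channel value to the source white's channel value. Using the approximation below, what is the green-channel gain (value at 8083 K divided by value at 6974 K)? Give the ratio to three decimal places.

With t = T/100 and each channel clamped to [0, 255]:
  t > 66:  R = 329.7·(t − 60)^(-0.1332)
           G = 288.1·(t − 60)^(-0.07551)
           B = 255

0.944

At 6974 K (t = 69.74):
  G = 288.1·(69.74 − 60)^(-0.07551) = 288.1·9.74^(-0.07551) = 288.1·0.84208 = 242.604.
At 8083 K (t = 80.83):
  G = 288.1·(80.83 − 60)^(-0.07551) = 288.1·20.83^(-0.07551) = 288.1·0.79511 = 229.070.
Gain = 229.070 / 242.604 = 0.9442 → 0.944.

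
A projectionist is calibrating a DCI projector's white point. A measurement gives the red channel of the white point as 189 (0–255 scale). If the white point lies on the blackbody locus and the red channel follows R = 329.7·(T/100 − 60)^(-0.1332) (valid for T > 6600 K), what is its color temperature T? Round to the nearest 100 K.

12500 K

(t − 60)^(-0.1332) = 189/329.7 = 0.57325.
t − 60 = 0.57325^(1/-0.1332) = 0.57325^(-7.508) = 65.199, so t = 125.199.
T = 100·t = 12520 K → 12500 K to the nearest 100 K.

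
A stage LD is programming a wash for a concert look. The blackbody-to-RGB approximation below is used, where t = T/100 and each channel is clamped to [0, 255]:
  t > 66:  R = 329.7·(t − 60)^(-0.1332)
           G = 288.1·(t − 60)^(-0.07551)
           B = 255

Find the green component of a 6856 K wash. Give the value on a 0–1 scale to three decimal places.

0.961

t = 6856/100 = 68.56; the t > 66 branch applies.
G = 288.1·(68.56 − 60)^(-0.07551) = 288.1·8.56^(-0.07551) = 288.1·0.85033 = 244.981.
On a 0–1 scale: 244.981/255 = 0.9607 → 0.961.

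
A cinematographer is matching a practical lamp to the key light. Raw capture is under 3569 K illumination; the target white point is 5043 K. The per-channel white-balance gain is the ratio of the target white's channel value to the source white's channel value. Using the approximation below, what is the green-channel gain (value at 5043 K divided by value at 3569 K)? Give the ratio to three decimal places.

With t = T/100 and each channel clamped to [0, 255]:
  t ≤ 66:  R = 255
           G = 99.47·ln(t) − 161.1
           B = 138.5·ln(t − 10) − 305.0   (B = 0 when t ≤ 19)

At 3569 K (t = 35.69):
  G = 99.47·ln 35.69 − 161.1 = 99.47·3.5749 − 161.1 = 194.492.
At 5043 K (t = 50.43):
  G = 99.47·ln 50.43 − 161.1 = 99.47·3.9206 − 161.1 = 228.881.
Gain = 228.881 / 194.492 = 1.1768 → 1.177.

1.177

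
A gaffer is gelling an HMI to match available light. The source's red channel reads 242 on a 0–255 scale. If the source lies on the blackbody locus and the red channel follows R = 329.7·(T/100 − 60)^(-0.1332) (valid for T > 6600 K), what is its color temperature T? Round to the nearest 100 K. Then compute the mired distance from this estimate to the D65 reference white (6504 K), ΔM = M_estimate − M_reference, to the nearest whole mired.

(t − 60)^(-0.1332) = 242/329.7 = 0.73400.
t − 60 = 0.73400^(1/-0.1332) = 0.73400^(-7.508) = 10.193, so t = 70.193.
T = 100·t = 7019 K → 7000 K to the nearest 100 K.
M_estimate = 10⁶/7000 = 142.86; M_reference = 10⁶/6504 = 153.75.
ΔM = 142.86 − 153.75 = -10.89 → -11 mireds.

-11 mireds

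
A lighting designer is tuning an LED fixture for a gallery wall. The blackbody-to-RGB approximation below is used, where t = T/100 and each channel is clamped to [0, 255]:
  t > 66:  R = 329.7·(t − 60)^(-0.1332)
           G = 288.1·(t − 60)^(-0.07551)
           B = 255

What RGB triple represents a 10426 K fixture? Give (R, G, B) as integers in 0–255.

t = 10426/100 = 104.26; the t > 66 branch applies.
R = 329.7·(104.26 − 60)^(-0.1332) = 329.7·44.26^(-0.1332) = 329.7·0.60360 = 199.008.
G = 288.1·(104.26 − 60)^(-0.07551) = 288.1·44.26^(-0.07551) = 288.1·0.75112 = 216.398.
B = 255 by definition for t > 66.
Rounded: (199, 216, 255).

(199, 216, 255)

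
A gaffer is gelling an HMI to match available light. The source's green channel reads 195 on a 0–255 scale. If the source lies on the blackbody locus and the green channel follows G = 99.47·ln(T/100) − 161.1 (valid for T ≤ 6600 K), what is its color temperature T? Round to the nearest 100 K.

3600 K

ln t = (195 + 161.1) / 99.47 = 3.5800.
t = e^3.5800 = 35.873.
T = 100·t = 3587 K → 3600 K to the nearest 100 K.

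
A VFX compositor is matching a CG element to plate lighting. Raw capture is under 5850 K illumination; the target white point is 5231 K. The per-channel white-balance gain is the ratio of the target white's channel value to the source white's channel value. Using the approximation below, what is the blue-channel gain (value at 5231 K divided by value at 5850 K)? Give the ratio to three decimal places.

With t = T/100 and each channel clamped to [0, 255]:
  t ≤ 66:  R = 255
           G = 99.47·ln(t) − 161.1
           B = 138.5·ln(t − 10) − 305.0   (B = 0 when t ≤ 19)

0.919

At 5850 K (t = 58.5):
  B = 138.5·ln(58.5 − 10) − 305.0 = 138.5·ln 48.5 − 305.0 = 138.5·3.8816 − 305.0 = 232.597.
At 5231 K (t = 52.31):
  B = 138.5·ln(52.31 − 10) − 305.0 = 138.5·ln 42.31 − 305.0 = 138.5·3.7450 − 305.0 = 213.686.
Gain = 213.686 / 232.597 = 0.9187 → 0.919.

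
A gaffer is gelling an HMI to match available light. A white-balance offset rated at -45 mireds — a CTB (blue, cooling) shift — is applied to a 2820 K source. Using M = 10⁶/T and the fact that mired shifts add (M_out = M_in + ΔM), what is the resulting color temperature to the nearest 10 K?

3230 K

M_in = 10⁶/2820 = 354.61 mireds.
M_out = 354.61 + (-45) = 309.61 mireds.
T_out = 10⁶/309.61 = 3229.9 K → 3230 K.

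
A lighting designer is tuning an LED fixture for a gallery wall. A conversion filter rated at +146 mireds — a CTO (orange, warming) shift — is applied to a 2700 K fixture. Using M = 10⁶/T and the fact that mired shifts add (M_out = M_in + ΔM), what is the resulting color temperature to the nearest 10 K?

M_in = 10⁶/2700 = 370.37 mireds.
M_out = 370.37 + (+146) = 516.37 mireds.
T_out = 10⁶/516.37 = 1936.6 K → 1940 K.

1940 K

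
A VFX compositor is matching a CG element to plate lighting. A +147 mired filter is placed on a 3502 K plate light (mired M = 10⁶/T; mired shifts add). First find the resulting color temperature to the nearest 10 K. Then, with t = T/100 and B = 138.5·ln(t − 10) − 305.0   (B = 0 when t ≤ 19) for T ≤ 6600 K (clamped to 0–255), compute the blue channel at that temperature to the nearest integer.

51

M_in = 10⁶/3502 = 285.55; M_out = 285.55 + (+147) = 432.55.
T_out = 10⁶/432.55 = 2311.9 K → 2310 K; t = 23.1.
B = 138.5·ln(23.1 − 10) − 305.0 = 138.5·ln 13.1 − 305.0 = 138.5·2.5726 − 305.0 = 51.307.
Rounded: 51.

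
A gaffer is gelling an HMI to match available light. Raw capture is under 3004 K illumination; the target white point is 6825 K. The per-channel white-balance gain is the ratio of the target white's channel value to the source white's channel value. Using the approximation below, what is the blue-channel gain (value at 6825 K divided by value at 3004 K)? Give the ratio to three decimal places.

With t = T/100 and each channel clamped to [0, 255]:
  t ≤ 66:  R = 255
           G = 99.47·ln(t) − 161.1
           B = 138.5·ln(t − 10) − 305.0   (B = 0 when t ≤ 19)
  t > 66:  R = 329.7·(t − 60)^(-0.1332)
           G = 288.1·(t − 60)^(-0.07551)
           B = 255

At 3004 K (t = 30.04):
  B = 138.5·ln(30.04 − 10) − 305.0 = 138.5·ln 20.04 − 305.0 = 138.5·2.9977 − 305.0 = 110.186.
At 6825 K (t = 68.25):
  B = 255 by definition for t > 66.
Gain = 255.000 / 110.186 = 2.3143 → 2.314.

2.314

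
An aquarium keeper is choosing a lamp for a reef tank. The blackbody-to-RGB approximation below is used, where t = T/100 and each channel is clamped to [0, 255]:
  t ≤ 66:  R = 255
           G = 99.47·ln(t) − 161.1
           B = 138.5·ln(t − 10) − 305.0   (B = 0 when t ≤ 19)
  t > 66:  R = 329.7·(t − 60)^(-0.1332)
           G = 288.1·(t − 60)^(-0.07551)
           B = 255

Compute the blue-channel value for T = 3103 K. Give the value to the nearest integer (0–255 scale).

t = 3103/100 = 31.03; the t ≤ 66 branch applies.
B = 138.5·ln(31.03 − 10) − 305.0 = 138.5·ln 21.03 − 305.0 = 138.5·3.0459 − 305.0 = 116.864.
Rounded: 117.

117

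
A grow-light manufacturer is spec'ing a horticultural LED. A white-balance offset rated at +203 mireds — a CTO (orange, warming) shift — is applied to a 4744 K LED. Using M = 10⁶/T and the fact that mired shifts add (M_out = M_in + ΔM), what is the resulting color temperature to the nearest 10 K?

M_in = 10⁶/4744 = 210.79 mireds.
M_out = 210.79 + (+203) = 413.79 mireds.
T_out = 10⁶/413.79 = 2416.7 K → 2420 K.

2420 K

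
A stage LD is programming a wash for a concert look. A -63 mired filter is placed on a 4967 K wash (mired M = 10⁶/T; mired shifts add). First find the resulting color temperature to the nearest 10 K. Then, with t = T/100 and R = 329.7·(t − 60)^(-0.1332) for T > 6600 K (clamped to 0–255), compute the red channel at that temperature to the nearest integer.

236

M_in = 10⁶/4967 = 201.33; M_out = 201.33 + (-63) = 138.33.
T_out = 10⁶/138.33 = 7229.2 K → 7230 K; t = 72.3.
R = 329.7·(72.3 − 60)^(-0.1332) = 329.7·12.3^(-0.1332) = 329.7·0.71585 = 236.017.
Rounded: 236.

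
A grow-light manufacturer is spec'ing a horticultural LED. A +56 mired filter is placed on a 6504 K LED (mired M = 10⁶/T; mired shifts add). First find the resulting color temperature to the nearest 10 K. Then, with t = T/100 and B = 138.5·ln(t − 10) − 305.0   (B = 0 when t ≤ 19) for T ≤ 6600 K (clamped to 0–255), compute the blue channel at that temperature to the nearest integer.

198

M_in = 10⁶/6504 = 153.75; M_out = 153.75 + (+56) = 209.75.
T_out = 10⁶/209.75 = 4767.5 K → 4770 K; t = 47.7.
B = 138.5·ln(47.7 − 10) − 305.0 = 138.5·ln 37.7 − 305.0 = 138.5·3.6297 − 305.0 = 197.708.
Rounded: 198.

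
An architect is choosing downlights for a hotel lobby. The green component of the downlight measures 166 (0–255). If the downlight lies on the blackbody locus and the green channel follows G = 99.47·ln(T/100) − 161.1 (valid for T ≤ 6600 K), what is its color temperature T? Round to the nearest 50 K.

2700 K

ln t = (166 + 161.1) / 99.47 = 3.2884.
t = e^3.2884 = 26.801.
T = 100·t = 2680 K → 2700 K to the nearest 50 K.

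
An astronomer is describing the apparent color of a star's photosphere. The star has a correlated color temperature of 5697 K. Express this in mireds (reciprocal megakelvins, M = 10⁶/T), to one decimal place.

175.5 mireds

M = 10⁶ / 5697 = 175.531 → 175.5 mireds.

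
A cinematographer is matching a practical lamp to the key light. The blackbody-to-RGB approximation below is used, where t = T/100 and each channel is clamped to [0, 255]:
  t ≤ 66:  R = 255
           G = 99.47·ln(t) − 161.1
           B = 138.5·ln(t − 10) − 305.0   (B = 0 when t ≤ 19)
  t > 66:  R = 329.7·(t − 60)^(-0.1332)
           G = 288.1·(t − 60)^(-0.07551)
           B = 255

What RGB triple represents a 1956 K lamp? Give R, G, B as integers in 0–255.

t = 1956/100 = 19.56; the t ≤ 66 branch applies.
R = 255 by definition for t ≤ 66.
G = 99.47·ln 19.56 − 161.1 = 99.47·2.9735 − 161.1 = 134.673.
B = 138.5·ln(19.56 − 10) − 305.0 = 138.5·ln 9.56 − 305.0 = 138.5·2.2576 − 305.0 = 7.676.
Rounded: (255, 135, 8).

R=255, G=135, B=8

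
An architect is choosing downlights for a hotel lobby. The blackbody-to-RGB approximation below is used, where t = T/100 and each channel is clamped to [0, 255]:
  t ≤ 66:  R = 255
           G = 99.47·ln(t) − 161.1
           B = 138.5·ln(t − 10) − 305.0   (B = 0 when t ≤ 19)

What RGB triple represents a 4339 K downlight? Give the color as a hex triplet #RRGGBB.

t = 4339/100 = 43.39; the t ≤ 66 branch applies.
R = 255 by definition for t ≤ 66.
G = 99.47·ln 43.39 − 161.1 = 99.47·3.7702 − 161.1 = 213.925.
B = 138.5·ln(43.39 − 10) − 305.0 = 138.5·ln 33.39 − 305.0 = 138.5·3.5083 − 305.0 = 180.894.
Rounded: (255, 214, 181).
In hex: #FFD6B5.

#FFD6B5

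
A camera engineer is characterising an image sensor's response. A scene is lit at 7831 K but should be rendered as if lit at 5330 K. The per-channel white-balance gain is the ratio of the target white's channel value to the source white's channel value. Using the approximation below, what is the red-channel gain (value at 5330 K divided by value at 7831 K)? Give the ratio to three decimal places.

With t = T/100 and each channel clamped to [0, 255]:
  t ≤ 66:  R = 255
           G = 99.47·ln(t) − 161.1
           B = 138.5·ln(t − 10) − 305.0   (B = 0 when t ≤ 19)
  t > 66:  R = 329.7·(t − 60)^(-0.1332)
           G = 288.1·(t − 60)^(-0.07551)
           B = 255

At 7831 K (t = 78.31):
  R = 329.7·(78.31 − 60)^(-0.1332) = 329.7·18.31^(-0.1332) = 329.7·0.67891 = 223.835.
At 5330 K (t = 53.3):
  R = 255 by definition for t ≤ 66.
Gain = 255.000 / 223.835 = 1.1392 → 1.139.

1.139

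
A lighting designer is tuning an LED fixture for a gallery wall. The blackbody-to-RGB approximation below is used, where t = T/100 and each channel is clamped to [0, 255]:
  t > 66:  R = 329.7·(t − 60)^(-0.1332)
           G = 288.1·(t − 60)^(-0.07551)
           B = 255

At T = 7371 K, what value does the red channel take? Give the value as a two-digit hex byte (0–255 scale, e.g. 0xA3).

0xE9

t = 7371/100 = 73.71; the t > 66 branch applies.
R = 329.7·(73.71 − 60)^(-0.1332) = 329.7·13.71^(-0.1332) = 329.7·0.70558 = 232.630.
Rounded: 233; in hex, 0xE9.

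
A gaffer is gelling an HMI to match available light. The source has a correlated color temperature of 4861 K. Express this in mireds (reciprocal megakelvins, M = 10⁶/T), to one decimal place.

M = 10⁶ / 4861 = 205.719 → 205.7 mireds.

205.7 mireds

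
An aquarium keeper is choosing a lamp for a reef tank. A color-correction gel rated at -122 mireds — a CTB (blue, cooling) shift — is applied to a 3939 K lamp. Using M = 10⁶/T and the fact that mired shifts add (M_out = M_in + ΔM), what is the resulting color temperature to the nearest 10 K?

7580 K

M_in = 10⁶/3939 = 253.87 mireds.
M_out = 253.87 + (-122) = 131.87 mireds.
T_out = 10⁶/131.87 = 7583.1 K → 7580 K.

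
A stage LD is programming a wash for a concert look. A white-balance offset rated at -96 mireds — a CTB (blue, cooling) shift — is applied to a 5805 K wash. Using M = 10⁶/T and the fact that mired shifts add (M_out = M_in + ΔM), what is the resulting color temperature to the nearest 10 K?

13110 K

M_in = 10⁶/5805 = 172.27 mireds.
M_out = 172.27 + (-96) = 76.27 mireds.
T_out = 10⁶/76.27 = 13112.1 K → 13110 K.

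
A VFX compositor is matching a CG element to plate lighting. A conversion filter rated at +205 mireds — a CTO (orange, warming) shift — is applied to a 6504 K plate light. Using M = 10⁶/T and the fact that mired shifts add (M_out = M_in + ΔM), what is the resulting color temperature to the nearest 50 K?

M_in = 10⁶/6504 = 153.75 mireds.
M_out = 153.75 + (+205) = 358.75 mireds.
T_out = 10⁶/358.75 = 2787.4 K → 2800 K.

2800 K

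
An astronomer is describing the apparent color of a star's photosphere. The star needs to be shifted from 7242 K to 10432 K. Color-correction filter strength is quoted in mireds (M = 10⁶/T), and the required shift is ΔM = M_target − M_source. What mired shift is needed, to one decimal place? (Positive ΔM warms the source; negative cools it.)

M_source = 10⁶/7242 = 138.083; M_target = 10⁶/10432 = 95.859.
ΔM = 95.859 − 138.083 = -42.225 → -42.2 mireds, a cooling shift.

-42.2 mireds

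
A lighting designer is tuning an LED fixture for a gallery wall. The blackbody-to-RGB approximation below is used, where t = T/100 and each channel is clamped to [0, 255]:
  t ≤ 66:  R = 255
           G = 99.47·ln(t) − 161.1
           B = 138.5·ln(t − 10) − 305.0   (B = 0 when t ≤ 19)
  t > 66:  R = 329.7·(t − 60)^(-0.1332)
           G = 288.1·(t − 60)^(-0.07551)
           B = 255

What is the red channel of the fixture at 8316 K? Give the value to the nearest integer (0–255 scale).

217

t = 8316/100 = 83.16; the t > 66 branch applies.
R = 329.7·(83.16 − 60)^(-0.1332) = 329.7·23.16^(-0.1332) = 329.7·0.65799 = 216.938.
Rounded: 217.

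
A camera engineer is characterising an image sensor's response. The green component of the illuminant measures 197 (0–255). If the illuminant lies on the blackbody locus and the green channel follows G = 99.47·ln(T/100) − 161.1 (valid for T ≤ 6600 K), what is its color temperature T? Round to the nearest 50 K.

3650 K

ln t = (197 + 161.1) / 99.47 = 3.6001.
t = e^3.6001 = 36.601.
T = 100·t = 3660 K → 3650 K to the nearest 50 K.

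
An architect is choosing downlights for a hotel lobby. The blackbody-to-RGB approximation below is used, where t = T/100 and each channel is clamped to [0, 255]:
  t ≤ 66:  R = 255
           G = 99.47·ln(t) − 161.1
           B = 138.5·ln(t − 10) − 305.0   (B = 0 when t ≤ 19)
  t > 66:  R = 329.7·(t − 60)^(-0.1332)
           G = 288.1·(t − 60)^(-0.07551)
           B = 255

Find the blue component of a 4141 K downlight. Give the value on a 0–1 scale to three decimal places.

t = 4141/100 = 41.41; the t ≤ 66 branch applies.
B = 138.5·ln(41.41 − 10) − 305.0 = 138.5·ln 31.41 − 305.0 = 138.5·3.4471 − 305.0 = 172.427.
On a 0–1 scale: 172.427/255 = 0.6762 → 0.676.

0.676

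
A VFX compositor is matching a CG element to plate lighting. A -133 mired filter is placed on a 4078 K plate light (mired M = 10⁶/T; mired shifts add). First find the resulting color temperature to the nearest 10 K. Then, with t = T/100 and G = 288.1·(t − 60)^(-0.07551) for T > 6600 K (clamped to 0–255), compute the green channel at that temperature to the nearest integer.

223

M_in = 10⁶/4078 = 245.22; M_out = 245.22 + (-133) = 112.22.
T_out = 10⁶/112.22 = 8911.2 K → 8910 K; t = 89.1.
G = 288.1·(89.1 − 60)^(-0.07551) = 288.1·29.1^(-0.07551) = 288.1·0.77529 = 223.360.
Rounded: 223.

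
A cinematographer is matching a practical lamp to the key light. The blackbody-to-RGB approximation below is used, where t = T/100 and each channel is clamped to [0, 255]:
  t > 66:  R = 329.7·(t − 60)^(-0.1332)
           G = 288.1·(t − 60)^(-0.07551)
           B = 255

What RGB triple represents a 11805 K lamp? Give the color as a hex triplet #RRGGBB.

#C0D4FF

t = 11805/100 = 118.05; the t > 66 branch applies.
R = 329.7·(118.05 − 60)^(-0.1332) = 329.7·58.05^(-0.1332) = 329.7·0.58219 = 191.947.
G = 288.1·(118.05 − 60)^(-0.07551) = 288.1·58.05^(-0.07551) = 288.1·0.73589 = 212.011.
B = 255 by definition for t > 66.
Rounded: (192, 212, 255).
In hex: #C0D4FF.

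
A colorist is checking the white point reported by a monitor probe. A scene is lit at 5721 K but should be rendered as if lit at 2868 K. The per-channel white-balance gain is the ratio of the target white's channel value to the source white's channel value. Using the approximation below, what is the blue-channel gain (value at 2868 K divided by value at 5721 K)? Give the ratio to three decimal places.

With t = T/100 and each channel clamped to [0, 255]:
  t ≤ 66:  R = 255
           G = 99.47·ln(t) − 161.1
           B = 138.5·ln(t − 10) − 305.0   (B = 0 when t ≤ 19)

0.439

At 5721 K (t = 57.21):
  B = 138.5·ln(57.21 − 10) − 305.0 = 138.5·ln 47.21 − 305.0 = 138.5·3.8546 − 305.0 = 228.863.
At 2868 K (t = 28.68):
  B = 138.5·ln(28.68 − 10) − 305.0 = 138.5·ln 18.68 − 305.0 = 138.5·2.9275 − 305.0 = 100.452.
Gain = 100.452 / 228.863 = 0.4389 → 0.439.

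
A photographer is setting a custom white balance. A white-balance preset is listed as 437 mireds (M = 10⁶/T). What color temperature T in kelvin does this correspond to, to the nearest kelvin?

2288 K

T = 10⁶ / 437 = 2288.33 K → 2288 K.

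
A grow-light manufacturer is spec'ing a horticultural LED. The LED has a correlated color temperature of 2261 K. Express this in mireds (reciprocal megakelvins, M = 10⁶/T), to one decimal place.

M = 10⁶ / 2261 = 442.282 → 442.3 mireds.

442.3 mireds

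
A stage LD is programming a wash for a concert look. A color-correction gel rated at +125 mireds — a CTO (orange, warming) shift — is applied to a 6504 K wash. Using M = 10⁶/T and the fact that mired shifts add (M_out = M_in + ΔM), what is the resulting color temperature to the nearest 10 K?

M_in = 10⁶/6504 = 153.75 mireds.
M_out = 153.75 + (+125) = 278.75 mireds.
T_out = 10⁶/278.75 = 3587.4 K → 3590 K.

3590 K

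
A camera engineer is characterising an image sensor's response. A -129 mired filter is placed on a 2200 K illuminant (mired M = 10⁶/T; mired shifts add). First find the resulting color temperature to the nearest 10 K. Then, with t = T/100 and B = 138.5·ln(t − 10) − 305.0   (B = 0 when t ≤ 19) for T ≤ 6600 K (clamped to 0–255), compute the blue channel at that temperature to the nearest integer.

M_in = 10⁶/2200 = 454.55; M_out = 454.55 + (-129) = 325.55.
T_out = 10⁶/325.55 = 3071.8 K → 3070 K; t = 30.7.
B = 138.5·ln(30.7 − 10) − 305.0 = 138.5·ln 20.7 − 305.0 = 138.5·3.0301 − 305.0 = 114.674.
Rounded: 115.

115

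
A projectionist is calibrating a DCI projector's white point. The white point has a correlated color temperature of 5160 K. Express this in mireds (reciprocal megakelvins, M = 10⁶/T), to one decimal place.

193.8 mireds

M = 10⁶ / 5160 = 193.798 → 193.8 mireds.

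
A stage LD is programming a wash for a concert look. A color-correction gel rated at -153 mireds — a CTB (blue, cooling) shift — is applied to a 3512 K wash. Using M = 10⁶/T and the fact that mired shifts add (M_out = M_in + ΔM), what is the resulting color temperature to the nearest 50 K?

M_in = 10⁶/3512 = 284.74 mireds.
M_out = 284.74 + (-153) = 131.74 mireds.
T_out = 10⁶/131.74 = 7590.8 K → 7600 K.

7600 K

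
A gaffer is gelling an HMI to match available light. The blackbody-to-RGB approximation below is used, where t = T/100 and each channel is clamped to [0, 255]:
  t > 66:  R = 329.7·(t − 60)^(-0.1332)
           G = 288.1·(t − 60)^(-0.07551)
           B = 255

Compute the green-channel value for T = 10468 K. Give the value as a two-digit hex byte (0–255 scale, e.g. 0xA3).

0xD8

t = 10468/100 = 104.68; the t > 66 branch applies.
G = 288.1·(104.68 − 60)^(-0.07551) = 288.1·44.68^(-0.07551) = 288.1·0.75059 = 216.244.
Rounded: 216; in hex, 0xD8.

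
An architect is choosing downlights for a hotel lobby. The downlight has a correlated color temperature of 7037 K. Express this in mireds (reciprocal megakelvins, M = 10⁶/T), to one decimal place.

M = 10⁶ / 7037 = 142.106 → 142.1 mireds.

142.1 mireds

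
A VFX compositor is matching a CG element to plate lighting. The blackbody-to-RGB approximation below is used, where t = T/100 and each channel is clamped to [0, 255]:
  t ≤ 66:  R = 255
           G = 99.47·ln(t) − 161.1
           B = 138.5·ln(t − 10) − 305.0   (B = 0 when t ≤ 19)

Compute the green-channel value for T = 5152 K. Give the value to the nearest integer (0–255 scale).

231

t = 5152/100 = 51.52; the t ≤ 66 branch applies.
G = 99.47·ln 51.52 − 161.1 = 99.47·3.9420 − 161.1 = 231.008.
Rounded: 231.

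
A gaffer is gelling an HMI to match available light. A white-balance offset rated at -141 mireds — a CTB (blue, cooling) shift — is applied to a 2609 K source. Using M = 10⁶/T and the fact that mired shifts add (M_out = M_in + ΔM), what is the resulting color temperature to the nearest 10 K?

4130 K

M_in = 10⁶/2609 = 383.29 mireds.
M_out = 383.29 + (-141) = 242.29 mireds.
T_out = 10⁶/242.29 = 4127.3 K → 4130 K.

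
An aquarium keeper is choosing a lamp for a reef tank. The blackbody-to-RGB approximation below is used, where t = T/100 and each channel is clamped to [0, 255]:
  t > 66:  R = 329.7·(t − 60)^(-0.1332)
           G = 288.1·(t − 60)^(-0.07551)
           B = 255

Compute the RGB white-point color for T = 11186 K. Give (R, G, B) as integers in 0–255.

t = 11186/100 = 111.86; the t > 66 branch applies.
R = 329.7·(111.86 − 60)^(-0.1332) = 329.7·51.86^(-0.1332) = 329.7·0.59100 = 194.851.
G = 288.1·(111.86 − 60)^(-0.07551) = 288.1·51.86^(-0.07551) = 288.1·0.74219 = 213.824.
B = 255 by definition for t > 66.
Rounded: (195, 214, 255).

(195, 214, 255)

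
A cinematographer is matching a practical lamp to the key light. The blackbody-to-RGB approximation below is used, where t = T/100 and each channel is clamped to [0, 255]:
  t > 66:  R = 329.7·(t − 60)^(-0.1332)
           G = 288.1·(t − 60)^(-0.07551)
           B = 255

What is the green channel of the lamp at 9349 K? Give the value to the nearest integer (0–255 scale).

t = 9349/100 = 93.49; the t > 66 branch applies.
G = 288.1·(93.49 − 60)^(-0.07551) = 288.1·33.49^(-0.07551) = 288.1·0.76710 = 221.002.
Rounded: 221.

221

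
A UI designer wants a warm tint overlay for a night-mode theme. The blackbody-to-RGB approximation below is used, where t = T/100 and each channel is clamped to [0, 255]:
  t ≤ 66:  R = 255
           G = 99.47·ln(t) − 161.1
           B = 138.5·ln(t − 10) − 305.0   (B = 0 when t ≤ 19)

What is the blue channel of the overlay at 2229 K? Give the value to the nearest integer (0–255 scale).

t = 2229/100 = 22.29; the t ≤ 66 branch applies.
B = 138.5·ln(22.29 − 10) − 305.0 = 138.5·ln 12.29 − 305.0 = 138.5·2.5088 − 305.0 = 42.467.
Rounded: 42.

42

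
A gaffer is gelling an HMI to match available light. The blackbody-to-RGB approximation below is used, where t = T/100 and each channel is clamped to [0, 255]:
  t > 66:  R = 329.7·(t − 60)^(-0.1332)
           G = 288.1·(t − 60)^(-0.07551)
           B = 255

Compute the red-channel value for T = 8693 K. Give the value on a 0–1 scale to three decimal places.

t = 8693/100 = 86.93; the t > 66 branch applies.
R = 329.7·(86.93 − 60)^(-0.1332) = 329.7·26.93^(-0.1332) = 329.7·0.64490 = 212.624.
On a 0–1 scale: 212.624/255 = 0.8338 → 0.834.

0.834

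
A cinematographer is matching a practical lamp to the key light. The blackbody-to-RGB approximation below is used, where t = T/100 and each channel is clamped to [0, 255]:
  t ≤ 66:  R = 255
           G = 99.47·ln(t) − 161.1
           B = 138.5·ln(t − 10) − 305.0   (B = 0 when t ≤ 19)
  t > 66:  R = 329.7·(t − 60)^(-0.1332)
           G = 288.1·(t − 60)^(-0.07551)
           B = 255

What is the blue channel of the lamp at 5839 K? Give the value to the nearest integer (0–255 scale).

232

t = 5839/100 = 58.39; the t ≤ 66 branch applies.
B = 138.5·ln(58.39 − 10) − 305.0 = 138.5·ln 48.39 − 305.0 = 138.5·3.8793 − 305.0 = 232.282.
Rounded: 232.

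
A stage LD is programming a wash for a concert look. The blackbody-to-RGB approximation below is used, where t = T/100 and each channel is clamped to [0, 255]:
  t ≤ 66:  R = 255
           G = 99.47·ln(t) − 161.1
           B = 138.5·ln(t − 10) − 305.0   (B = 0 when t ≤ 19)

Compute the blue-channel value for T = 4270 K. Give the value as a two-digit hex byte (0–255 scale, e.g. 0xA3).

t = 4270/100 = 42.7; the t ≤ 66 branch applies.
B = 138.5·ln(42.7 − 10) − 305.0 = 138.5·ln 32.7 − 305.0 = 138.5·3.4874 − 305.0 = 178.001.
Rounded: 178; in hex, 0xB2.

0xB2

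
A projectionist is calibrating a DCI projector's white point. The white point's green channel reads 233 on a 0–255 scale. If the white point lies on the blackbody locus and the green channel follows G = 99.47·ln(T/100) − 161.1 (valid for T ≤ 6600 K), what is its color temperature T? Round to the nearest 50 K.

ln t = (233 + 161.1) / 99.47 = 3.9620.
t = e^3.9620 = 52.562.
T = 100·t = 5256 K → 5250 K to the nearest 50 K.

5250 K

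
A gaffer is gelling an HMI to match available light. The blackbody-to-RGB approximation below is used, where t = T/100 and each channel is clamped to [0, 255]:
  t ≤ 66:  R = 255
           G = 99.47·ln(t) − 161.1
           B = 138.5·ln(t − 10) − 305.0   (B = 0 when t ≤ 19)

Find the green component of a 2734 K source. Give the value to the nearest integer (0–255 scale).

168

t = 2734/100 = 27.34; the t ≤ 66 branch applies.
G = 99.47·ln 27.34 − 161.1 = 99.47·3.3084 − 161.1 = 167.982.
Rounded: 168.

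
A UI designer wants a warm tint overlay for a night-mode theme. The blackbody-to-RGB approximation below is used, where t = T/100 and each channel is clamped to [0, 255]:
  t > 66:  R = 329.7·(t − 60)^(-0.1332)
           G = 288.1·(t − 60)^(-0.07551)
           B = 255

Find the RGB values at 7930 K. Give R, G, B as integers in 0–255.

t = 7930/100 = 79.3; the t > 66 branch applies.
R = 329.7·(79.3 − 60)^(-0.1332) = 329.7·19.3^(-0.1332) = 329.7·0.67416 = 222.271.
G = 288.1·(79.3 − 60)^(-0.07551) = 288.1·19.3^(-0.07551) = 288.1·0.79970 = 230.394.
B = 255 by definition for t > 66.
Rounded: (222, 230, 255).

R=222, G=230, B=255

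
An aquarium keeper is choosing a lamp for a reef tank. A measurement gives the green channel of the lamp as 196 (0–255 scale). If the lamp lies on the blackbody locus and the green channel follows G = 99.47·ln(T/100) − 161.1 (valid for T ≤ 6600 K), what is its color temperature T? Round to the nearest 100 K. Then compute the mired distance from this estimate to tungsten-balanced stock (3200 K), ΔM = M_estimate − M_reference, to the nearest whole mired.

-35 mireds

ln t = (196 + 161.1) / 99.47 = 3.5900.
t = e^3.5900 = 36.235.
T = 100·t = 3624 K → 3600 K to the nearest 100 K.
M_estimate = 10⁶/3600 = 277.78; M_reference = 10⁶/3200 = 312.50.
ΔM = 277.78 − 312.50 = -34.72 → -35 mireds.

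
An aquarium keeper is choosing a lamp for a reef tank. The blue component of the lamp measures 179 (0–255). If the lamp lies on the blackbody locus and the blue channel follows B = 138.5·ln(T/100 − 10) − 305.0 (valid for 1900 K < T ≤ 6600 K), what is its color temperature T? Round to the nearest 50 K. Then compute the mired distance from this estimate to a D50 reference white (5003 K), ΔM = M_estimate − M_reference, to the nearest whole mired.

ln(t − 10) = (179 + 305.0) / 138.5 = 3.4946.
t − 10 = e^3.4946 = 32.937, so t = 42.937.
T = 100·t = 4294 K → 4300 K to the nearest 50 K.
M_estimate = 10⁶/4300 = 232.56; M_reference = 10⁶/5003 = 199.88.
ΔM = 232.56 − 199.88 = 32.68 → +33 mireds.

+33 mireds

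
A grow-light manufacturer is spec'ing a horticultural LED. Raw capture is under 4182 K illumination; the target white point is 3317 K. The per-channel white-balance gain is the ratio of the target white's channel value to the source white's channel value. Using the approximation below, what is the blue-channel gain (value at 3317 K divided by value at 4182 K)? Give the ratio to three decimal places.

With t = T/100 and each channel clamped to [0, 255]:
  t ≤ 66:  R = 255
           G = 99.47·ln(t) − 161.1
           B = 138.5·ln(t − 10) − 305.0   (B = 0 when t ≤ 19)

At 4182 K (t = 41.82):
  B = 138.5·ln(41.82 − 10) − 305.0 = 138.5·ln 31.82 − 305.0 = 138.5·3.4601 − 305.0 = 174.223.
At 3317 K (t = 33.17):
  B = 138.5·ln(33.17 − 10) − 305.0 = 138.5·ln 23.17 − 305.0 = 138.5·3.1429 − 305.0 = 130.286.
Gain = 130.286 / 174.223 = 0.7478 → 0.748.

0.748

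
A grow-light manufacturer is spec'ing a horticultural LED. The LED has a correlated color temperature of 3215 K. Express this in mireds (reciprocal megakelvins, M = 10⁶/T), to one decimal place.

311.0 mireds

M = 10⁶ / 3215 = 311.042 → 311.0 mireds.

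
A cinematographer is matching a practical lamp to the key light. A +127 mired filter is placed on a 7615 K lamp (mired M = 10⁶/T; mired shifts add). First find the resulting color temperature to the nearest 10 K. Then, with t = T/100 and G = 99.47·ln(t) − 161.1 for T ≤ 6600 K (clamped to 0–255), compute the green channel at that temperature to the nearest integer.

M_in = 10⁶/7615 = 131.32; M_out = 131.32 + (+127) = 258.32.
T_out = 10⁶/258.32 = 3871.2 K → 3870 K; t = 38.7.
G = 99.47·ln 38.7 − 161.1 = 99.47·3.6558 − 161.1 = 202.546.
Rounded: 203.

203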